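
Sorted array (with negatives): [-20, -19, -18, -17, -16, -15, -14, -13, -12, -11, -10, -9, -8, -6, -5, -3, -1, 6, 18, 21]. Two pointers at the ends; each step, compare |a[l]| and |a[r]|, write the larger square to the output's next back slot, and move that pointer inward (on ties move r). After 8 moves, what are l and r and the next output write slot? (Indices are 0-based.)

l=6, r=17, next write slot=11

l=0 r=19: |-20|<=|21| out[19]=441, r--
l=0 r=18: |-20|>|18| out[18]=400, l++
l=1 r=18: |-19|>|18| out[17]=361, l++
l=2 r=18: |-18|<=|18| out[16]=324, r--
l=2 r=17: |-18|>|6| out[15]=324, l++
l=3 r=17: |-17|>|6| out[14]=289, l++
l=4 r=17: |-16|>|6| out[13]=256, l++
l=5 r=17: |-15|>|6| out[12]=225, l++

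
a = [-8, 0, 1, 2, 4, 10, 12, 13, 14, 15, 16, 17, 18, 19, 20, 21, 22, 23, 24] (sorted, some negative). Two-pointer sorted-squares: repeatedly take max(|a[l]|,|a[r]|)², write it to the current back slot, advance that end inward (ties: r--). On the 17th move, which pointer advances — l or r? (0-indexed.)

r

l=0 r=18: |-8|<=|24| out[18]=576, r--
l=0 r=17: |-8|<=|23| out[17]=529, r--
l=0 r=16: |-8|<=|22| out[16]=484, r--
l=0 r=15: |-8|<=|21| out[15]=441, r--
l=0 r=14: |-8|<=|20| out[14]=400, r--
l=0 r=13: |-8|<=|19| out[13]=361, r--
l=0 r=12: |-8|<=|18| out[12]=324, r--
l=0 r=11: |-8|<=|17| out[11]=289, r--
l=0 r=10: |-8|<=|16| out[10]=256, r--
l=0 r=9: |-8|<=|15| out[9]=225, r--
l=0 r=8: |-8|<=|14| out[8]=196, r--
l=0 r=7: |-8|<=|13| out[7]=169, r--
l=0 r=6: |-8|<=|12| out[6]=144, r--
l=0 r=5: |-8|<=|10| out[5]=100, r--
l=0 r=4: |-8|>|4| out[4]=64, l++
l=1 r=4: |0|<=|4| out[3]=16, r--
l=1 r=3: |0|<=|2| out[2]=4, r--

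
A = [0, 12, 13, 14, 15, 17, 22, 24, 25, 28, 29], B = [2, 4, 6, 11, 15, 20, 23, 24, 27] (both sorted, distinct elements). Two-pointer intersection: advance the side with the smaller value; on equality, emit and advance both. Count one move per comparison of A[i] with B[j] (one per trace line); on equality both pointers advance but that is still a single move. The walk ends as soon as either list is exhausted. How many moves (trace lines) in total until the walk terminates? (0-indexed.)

[i=0,j=0] 0<2 → i++
[i=1,j=0] 12>2 → j++
[i=1,j=1] 12>4 → j++
[i=1,j=2] 12>6 → j++
[i=1,j=3] 12>11 → j++
[i=1,j=4] 12<15 → i++
[i=2,j=4] 13<15 → i++
[i=3,j=4] 14<15 → i++
[i=4,j=4] 15==15 emit → i++,j++
[i=5,j=5] 17<20 → i++
[i=6,j=5] 22>20 → j++
[i=6,j=6] 22<23 → i++
[i=7,j=6] 24>23 → j++
[i=7,j=7] 24==24 emit → i++,j++
[i=8,j=8] 25<27 → i++
[i=9,j=8] 28>27 → j++

16 moves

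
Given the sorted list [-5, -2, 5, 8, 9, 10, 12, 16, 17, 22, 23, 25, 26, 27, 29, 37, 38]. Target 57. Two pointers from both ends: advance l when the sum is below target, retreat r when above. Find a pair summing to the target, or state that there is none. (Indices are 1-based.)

no pair

l=1 r=17: -5+38=33 <57, l++
l=2 r=17: -2+38=36 <57, l++
l=3 r=17: 5+38=43 <57, l++
l=4 r=17: 8+38=46 <57, l++
l=5 r=17: 9+38=47 <57, l++
l=6 r=17: 10+38=48 <57, l++
l=7 r=17: 12+38=50 <57, l++
l=8 r=17: 16+38=54 <57, l++
l=9 r=17: 17+38=55 <57, l++
l=10 r=17: 22+38=60 >57, r--
l=10 r=16: 22+37=59 >57, r--
l=10 r=15: 22+29=51 <57, l++
l=11 r=15: 23+29=52 <57, l++
l=12 r=15: 25+29=54 <57, l++
l=13 r=15: 26+29=55 <57, l++
l=14 r=15: 27+29=56 <57, l++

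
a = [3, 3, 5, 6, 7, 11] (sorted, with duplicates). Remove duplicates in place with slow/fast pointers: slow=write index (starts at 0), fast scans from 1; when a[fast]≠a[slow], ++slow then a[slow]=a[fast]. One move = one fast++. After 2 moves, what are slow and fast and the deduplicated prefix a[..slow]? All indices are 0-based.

slow=1, fast=3, prefix=[3, 5]

(s=0,f=1) a[fast]=3=a[slow] dup → fast++
(s=0,f=2) a[fast]=5≠a[slow]=3 write a[1]=5 → slow++,fast++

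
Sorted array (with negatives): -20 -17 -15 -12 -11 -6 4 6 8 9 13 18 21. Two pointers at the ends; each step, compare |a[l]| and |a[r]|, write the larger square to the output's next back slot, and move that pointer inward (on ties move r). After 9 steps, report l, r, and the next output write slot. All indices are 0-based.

[0,12] |-20|<=|21| out[12]=441 → r--
[0,11] |-20|>|18| out[11]=400 → l++
[1,11] |-17|<=|18| out[10]=324 → r--
[1,10] |-17|>|13| out[9]=289 → l++
[2,10] |-15|>|13| out[8]=225 → l++
[3,10] |-12|<=|13| out[7]=169 → r--
[3,9] |-12|>|9| out[6]=144 → l++
[4,9] |-11|>|9| out[5]=121 → l++
[5,9] |-6|<=|9| out[4]=81 → r--

l=5, r=8, next write slot=3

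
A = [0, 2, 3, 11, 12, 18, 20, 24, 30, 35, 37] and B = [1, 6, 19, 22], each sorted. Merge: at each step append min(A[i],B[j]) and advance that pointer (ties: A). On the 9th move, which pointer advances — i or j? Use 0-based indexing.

j

i=0 j=0: A[i]=0<=B[j]=1 take 0, i++
i=1 j=0: A[i]=2>B[j]=1 take 1, j++
i=1 j=1: A[i]=2<=B[j]=6 take 2, i++
i=2 j=1: A[i]=3<=B[j]=6 take 3, i++
i=3 j=1: A[i]=11>B[j]=6 take 6, j++
i=3 j=2: A[i]=11<=B[j]=19 take 11, i++
i=4 j=2: A[i]=12<=B[j]=19 take 12, i++
i=5 j=2: A[i]=18<=B[j]=19 take 18, i++
i=6 j=2: A[i]=20>B[j]=19 take 19, j++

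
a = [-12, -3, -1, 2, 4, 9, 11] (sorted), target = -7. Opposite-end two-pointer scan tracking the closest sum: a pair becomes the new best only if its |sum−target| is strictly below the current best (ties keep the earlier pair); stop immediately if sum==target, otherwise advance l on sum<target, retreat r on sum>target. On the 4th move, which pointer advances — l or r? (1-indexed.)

r

[1,7] -12+11=-1 d=6 * → r--
[1,6] -12+9=-3 d=4 * → r--
[1,5] -12+4=-8 d=1 * → l++
[2,5] -3+4=1 d=8 → r--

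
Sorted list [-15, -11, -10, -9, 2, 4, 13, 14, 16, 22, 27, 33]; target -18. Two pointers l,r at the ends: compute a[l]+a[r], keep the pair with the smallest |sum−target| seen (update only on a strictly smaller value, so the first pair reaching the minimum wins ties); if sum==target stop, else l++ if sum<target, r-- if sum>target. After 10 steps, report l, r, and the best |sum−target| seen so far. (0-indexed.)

[0,11] -15+33=18 d=36 * → r--
[0,10] -15+27=12 d=30 * → r--
[0,9] -15+22=7 d=25 * → r--
[0,8] -15+16=1 d=19 * → r--
[0,7] -15+14=-1 d=17 * → r--
[0,6] -15+13=-2 d=16 * → r--
[0,5] -15+4=-11 d=7 * → r--
[0,4] -15+2=-13 d=5 * → r--
[0,3] -15+-9=-24 d=6 → l++
[1,3] -11+-9=-20 d=2 * → l++

l=2, r=3, best |Δ|=2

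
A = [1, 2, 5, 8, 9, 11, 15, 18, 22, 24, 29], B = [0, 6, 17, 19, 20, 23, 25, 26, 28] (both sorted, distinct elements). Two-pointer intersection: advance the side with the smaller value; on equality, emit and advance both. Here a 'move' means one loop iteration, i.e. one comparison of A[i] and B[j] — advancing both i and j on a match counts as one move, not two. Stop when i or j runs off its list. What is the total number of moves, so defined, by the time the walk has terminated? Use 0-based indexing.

i=0 j=0: 1>0, j++
i=0 j=1: 1<6, i++
i=1 j=1: 2<6, i++
i=2 j=1: 5<6, i++
i=3 j=1: 8>6, j++
i=3 j=2: 8<17, i++
i=4 j=2: 9<17, i++
i=5 j=2: 11<17, i++
i=6 j=2: 15<17, i++
i=7 j=2: 18>17, j++
i=7 j=3: 18<19, i++
i=8 j=3: 22>19, j++
i=8 j=4: 22>20, j++
i=8 j=5: 22<23, i++
i=9 j=5: 24>23, j++
i=9 j=6: 24<25, i++
i=10 j=6: 29>25, j++
i=10 j=7: 29>26, j++
i=10 j=8: 29>28, j++

19 moves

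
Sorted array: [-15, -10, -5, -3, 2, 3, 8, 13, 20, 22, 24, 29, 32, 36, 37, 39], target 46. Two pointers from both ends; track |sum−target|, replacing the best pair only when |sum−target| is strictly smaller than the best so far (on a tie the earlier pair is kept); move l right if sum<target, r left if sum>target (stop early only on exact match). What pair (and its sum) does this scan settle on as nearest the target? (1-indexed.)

l=1 r=16: -15+39=24 d=22 *, l++
l=2 r=16: -10+39=29 d=17 *, l++
l=3 r=16: -5+39=34 d=12 *, l++
l=4 r=16: -3+39=36 d=10 *, l++
l=5 r=16: 2+39=41 d=5 *, l++
l=6 r=16: 3+39=42 d=4 *, l++
l=7 r=16: 8+39=47 d=1 *, r--
l=7 r=15: 8+37=45 d=1, l++
l=8 r=15: 13+37=50 d=4, r--
l=8 r=14: 13+36=49 d=3, r--
l=8 r=13: 13+32=45 d=1, l++
l=9 r=13: 20+32=52 d=6, r--
l=9 r=12: 20+29=49 d=3, r--
l=9 r=11: 20+24=44 d=2, l++
l=10 r=11: 22+24=46 d=0 *, stop

pair (22, 24) with sum 46 (|Δ|=0)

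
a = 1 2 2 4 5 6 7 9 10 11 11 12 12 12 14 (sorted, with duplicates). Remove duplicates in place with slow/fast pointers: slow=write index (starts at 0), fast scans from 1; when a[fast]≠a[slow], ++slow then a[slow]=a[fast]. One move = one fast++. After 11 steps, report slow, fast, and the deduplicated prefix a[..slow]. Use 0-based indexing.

(s=0,f=1) a[fast]=2≠a[slow]=1 write a[1]=2 → slow++,fast++
(s=1,f=2) a[fast]=2=a[slow] dup → fast++
(s=1,f=3) a[fast]=4≠a[slow]=2 write a[2]=4 → slow++,fast++
(s=2,f=4) a[fast]=5≠a[slow]=4 write a[3]=5 → slow++,fast++
(s=3,f=5) a[fast]=6≠a[slow]=5 write a[4]=6 → slow++,fast++
(s=4,f=6) a[fast]=7≠a[slow]=6 write a[5]=7 → slow++,fast++
(s=5,f=7) a[fast]=9≠a[slow]=7 write a[6]=9 → slow++,fast++
(s=6,f=8) a[fast]=10≠a[slow]=9 write a[7]=10 → slow++,fast++
(s=7,f=9) a[fast]=11≠a[slow]=10 write a[8]=11 → slow++,fast++
(s=8,f=10) a[fast]=11=a[slow] dup → fast++
(s=8,f=11) a[fast]=12≠a[slow]=11 write a[9]=12 → slow++,fast++

slow=9, fast=12, prefix=[1, 2, 4, 5, 6, 7, 9, 10, 11, 12]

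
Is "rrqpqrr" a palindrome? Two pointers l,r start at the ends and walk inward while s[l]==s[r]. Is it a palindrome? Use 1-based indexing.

l=1 r=7: 'r'=='r', l++,r--
l=2 r=6: 'r'=='r', l++,r--
l=3 r=5: 'q'=='q', l++,r--

palindrome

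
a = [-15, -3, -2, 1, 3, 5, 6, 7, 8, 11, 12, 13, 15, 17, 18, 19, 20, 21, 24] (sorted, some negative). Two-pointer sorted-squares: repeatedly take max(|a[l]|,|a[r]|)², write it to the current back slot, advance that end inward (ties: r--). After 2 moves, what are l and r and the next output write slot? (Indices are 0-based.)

l=0, r=16, next write slot=16

[0,18] |-15|<=|24| out[18]=576 → r--
[0,17] |-15|<=|21| out[17]=441 → r--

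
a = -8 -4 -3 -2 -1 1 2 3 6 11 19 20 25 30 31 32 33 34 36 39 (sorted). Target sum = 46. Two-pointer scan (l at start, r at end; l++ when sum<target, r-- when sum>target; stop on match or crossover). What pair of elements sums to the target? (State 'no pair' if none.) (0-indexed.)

l=0 r=19: -8+39=31 <46, l++
l=1 r=19: -4+39=35 <46, l++
l=2 r=19: -3+39=36 <46, l++
l=3 r=19: -2+39=37 <46, l++
l=4 r=19: -1+39=38 <46, l++
l=5 r=19: 1+39=40 <46, l++
l=6 r=19: 2+39=41 <46, l++
l=7 r=19: 3+39=42 <46, l++
l=8 r=19: 6+39=45 <46, l++
l=9 r=19: 11+39=50 >46, r--
l=9 r=18: 11+36=47 >46, r--
l=9 r=17: 11+34=45 <46, l++
l=10 r=17: 19+34=53 >46, r--
l=10 r=16: 19+33=52 >46, r--
l=10 r=15: 19+32=51 >46, r--
l=10 r=14: 19+31=50 >46, r--
l=10 r=13: 19+30=49 >46, r--
l=10 r=12: 19+25=44 <46, l++
l=11 r=12: 20+25=45 <46, l++

no pair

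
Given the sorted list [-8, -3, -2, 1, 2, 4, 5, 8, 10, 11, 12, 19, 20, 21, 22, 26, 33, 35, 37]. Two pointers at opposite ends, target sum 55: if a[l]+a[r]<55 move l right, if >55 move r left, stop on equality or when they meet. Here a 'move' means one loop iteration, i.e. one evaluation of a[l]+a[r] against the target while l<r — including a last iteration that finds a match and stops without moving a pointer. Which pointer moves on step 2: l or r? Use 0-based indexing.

l

l=0 r=18: -8+37=29 <55, l++
l=1 r=18: -3+37=34 <55, l++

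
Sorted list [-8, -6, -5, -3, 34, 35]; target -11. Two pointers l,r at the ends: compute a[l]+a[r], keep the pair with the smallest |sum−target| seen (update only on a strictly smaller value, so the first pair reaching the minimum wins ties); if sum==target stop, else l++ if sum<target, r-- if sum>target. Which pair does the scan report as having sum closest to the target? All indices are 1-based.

l=1 r=6: -8+35=27 d=38 *, r--
l=1 r=5: -8+34=26 d=37 *, r--
l=1 r=4: -8+-3=-11 d=0 *, stop

pair (-8, -3) with sum -11 (|Δ|=0)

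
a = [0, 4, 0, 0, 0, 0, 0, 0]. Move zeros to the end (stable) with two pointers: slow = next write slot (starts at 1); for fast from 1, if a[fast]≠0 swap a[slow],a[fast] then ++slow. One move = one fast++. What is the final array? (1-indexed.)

slow=1 fast=1: a[fast]=0, fast++
slow=1 fast=2: a[fast]=4≠0 swap→a[1]=4, slow++,fast++
slow=2 fast=3: a[fast]=0, fast++
slow=2 fast=4: a[fast]=0, fast++
slow=2 fast=5: a[fast]=0, fast++
slow=2 fast=6: a[fast]=0, fast++
slow=2 fast=7: a[fast]=0, fast++
slow=2 fast=8: a[fast]=0, fast++

[4, 0, 0, 0, 0, 0, 0, 0]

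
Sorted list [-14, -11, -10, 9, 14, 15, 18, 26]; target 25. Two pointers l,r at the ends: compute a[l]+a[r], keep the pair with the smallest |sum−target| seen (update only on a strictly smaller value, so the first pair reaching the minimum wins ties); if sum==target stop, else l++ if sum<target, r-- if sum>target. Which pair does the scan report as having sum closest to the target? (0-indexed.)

[0,7] -14+26=12 d=13 * → l++
[1,7] -11+26=15 d=10 * → l++
[2,7] -10+26=16 d=9 * → l++
[3,7] 9+26=35 d=10 → r--
[3,6] 9+18=27 d=2 * → r--
[3,5] 9+15=24 d=1 * → l++
[4,5] 14+15=29 d=4 → r--

pair (9, 15) with sum 24 (|Δ|=1)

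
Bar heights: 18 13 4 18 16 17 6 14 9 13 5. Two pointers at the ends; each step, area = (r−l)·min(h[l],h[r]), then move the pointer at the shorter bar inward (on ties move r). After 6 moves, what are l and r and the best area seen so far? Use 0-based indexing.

l=0 r=10: min(18,5)*10=50 best=50 *, r--
l=0 r=9: min(18,13)*9=117 best=117 *, r--
l=0 r=8: min(18,9)*8=72 best=117, r--
l=0 r=7: min(18,14)*7=98 best=117, r--
l=0 r=6: min(18,6)*6=36 best=117, r--
l=0 r=5: min(18,17)*5=85 best=117, r--

l=0, r=4, best area=117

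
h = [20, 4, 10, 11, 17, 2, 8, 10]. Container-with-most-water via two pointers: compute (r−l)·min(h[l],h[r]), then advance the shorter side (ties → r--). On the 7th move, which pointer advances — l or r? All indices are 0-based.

r

[0,7] min(20,10)*7=70 best=70 * → r--
[0,6] min(20,8)*6=48 best=70 → r--
[0,5] min(20,2)*5=10 best=70 → r--
[0,4] min(20,17)*4=68 best=70 → r--
[0,3] min(20,11)*3=33 best=70 → r--
[0,2] min(20,10)*2=20 best=70 → r--
[0,1] min(20,4)*1=4 best=70 → r--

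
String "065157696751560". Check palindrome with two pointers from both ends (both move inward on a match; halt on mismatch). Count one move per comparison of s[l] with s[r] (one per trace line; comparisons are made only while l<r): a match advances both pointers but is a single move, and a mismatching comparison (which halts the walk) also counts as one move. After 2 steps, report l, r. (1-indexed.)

[1,15] '0'=='0' → l++,r--
[2,14] '6'=='6' → l++,r--

l=3, r=13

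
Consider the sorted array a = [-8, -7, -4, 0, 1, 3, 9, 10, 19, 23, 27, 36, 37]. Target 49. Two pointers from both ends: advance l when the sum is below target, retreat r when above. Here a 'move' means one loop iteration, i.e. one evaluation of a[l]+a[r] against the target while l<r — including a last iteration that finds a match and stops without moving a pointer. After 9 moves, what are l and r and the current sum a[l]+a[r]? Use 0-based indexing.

l=8, r=11, sum=55

l=0 r=12: -8+37=29 <49, l++
l=1 r=12: -7+37=30 <49, l++
l=2 r=12: -4+37=33 <49, l++
l=3 r=12: 0+37=37 <49, l++
l=4 r=12: 1+37=38 <49, l++
l=5 r=12: 3+37=40 <49, l++
l=6 r=12: 9+37=46 <49, l++
l=7 r=12: 10+37=47 <49, l++
l=8 r=12: 19+37=56 >49, r--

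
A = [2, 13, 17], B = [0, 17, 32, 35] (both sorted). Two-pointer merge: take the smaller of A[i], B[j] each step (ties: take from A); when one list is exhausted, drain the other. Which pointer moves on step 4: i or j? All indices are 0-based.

i

i=0 j=0: A[i]=2>B[j]=0 take 0, j++
i=0 j=1: A[i]=2<=B[j]=17 take 2, i++
i=1 j=1: A[i]=13<=B[j]=17 take 13, i++
i=2 j=1: A[i]=17<=B[j]=17 take 17, i++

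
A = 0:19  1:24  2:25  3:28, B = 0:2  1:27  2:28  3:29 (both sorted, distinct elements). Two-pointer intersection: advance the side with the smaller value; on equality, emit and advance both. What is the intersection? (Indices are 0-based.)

intersection = [28]

i=0 j=0: 19>2, j++
i=0 j=1: 19<27, i++
i=1 j=1: 24<27, i++
i=2 j=1: 25<27, i++
i=3 j=1: 28>27, j++
i=3 j=2: 28==28 emit, i++,j++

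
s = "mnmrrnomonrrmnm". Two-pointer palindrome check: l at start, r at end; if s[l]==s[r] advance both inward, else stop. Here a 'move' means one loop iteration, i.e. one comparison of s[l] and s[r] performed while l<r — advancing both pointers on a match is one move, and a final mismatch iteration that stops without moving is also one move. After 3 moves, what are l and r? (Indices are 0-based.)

[0,14] 'm'=='m' → l++,r--
[1,13] 'n'=='n' → l++,r--
[2,12] 'm'=='m' → l++,r--

l=3, r=11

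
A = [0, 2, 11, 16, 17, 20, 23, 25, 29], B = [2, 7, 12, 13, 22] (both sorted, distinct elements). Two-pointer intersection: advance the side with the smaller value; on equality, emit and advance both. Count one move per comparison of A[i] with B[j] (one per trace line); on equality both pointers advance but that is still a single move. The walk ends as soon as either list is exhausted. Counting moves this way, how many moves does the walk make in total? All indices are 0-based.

[i=0,j=0] 0<2 → i++
[i=1,j=0] 2==2 emit → i++,j++
[i=2,j=1] 11>7 → j++
[i=2,j=2] 11<12 → i++
[i=3,j=2] 16>12 → j++
[i=3,j=3] 16>13 → j++
[i=3,j=4] 16<22 → i++
[i=4,j=4] 17<22 → i++
[i=5,j=4] 20<22 → i++
[i=6,j=4] 23>22 → j++

10 moves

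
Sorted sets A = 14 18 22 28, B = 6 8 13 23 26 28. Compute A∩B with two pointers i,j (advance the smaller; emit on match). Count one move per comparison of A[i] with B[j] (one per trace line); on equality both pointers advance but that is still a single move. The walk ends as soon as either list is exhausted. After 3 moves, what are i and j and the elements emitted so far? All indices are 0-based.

[i=0,j=0] 14>6 → j++
[i=0,j=1] 14>8 → j++
[i=0,j=2] 14>13 → j++

i=0, j=3, emitted=[]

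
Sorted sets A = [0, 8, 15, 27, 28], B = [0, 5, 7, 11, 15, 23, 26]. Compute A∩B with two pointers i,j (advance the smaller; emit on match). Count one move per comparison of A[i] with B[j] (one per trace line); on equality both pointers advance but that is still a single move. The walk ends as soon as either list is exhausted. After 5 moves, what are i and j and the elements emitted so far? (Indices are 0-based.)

[i=0,j=0] 0==0 emit → i++,j++
[i=1,j=1] 8>5 → j++
[i=1,j=2] 8>7 → j++
[i=1,j=3] 8<11 → i++
[i=2,j=3] 15>11 → j++

i=2, j=4, emitted=[0]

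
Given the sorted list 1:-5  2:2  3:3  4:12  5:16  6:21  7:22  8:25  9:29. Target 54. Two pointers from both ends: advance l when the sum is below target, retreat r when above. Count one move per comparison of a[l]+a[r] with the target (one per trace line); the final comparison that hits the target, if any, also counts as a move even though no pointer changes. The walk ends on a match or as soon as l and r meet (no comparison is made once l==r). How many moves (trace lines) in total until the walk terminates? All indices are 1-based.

8 moves

l=1 r=9: -5+29=24 <54, l++
l=2 r=9: 2+29=31 <54, l++
l=3 r=9: 3+29=32 <54, l++
l=4 r=9: 12+29=41 <54, l++
l=5 r=9: 16+29=45 <54, l++
l=6 r=9: 21+29=50 <54, l++
l=7 r=9: 22+29=51 <54, l++
l=8 r=9: 25+29=54, found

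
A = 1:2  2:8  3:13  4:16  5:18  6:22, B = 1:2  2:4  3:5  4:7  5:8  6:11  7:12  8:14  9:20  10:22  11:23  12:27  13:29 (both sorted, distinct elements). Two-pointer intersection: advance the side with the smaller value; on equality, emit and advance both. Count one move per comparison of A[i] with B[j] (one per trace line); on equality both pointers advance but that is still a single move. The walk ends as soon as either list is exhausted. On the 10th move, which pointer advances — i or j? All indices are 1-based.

i

[i=1,j=1] 2==2 emit → i++,j++
[i=2,j=2] 8>4 → j++
[i=2,j=3] 8>5 → j++
[i=2,j=4] 8>7 → j++
[i=2,j=5] 8==8 emit → i++,j++
[i=3,j=6] 13>11 → j++
[i=3,j=7] 13>12 → j++
[i=3,j=8] 13<14 → i++
[i=4,j=8] 16>14 → j++
[i=4,j=9] 16<20 → i++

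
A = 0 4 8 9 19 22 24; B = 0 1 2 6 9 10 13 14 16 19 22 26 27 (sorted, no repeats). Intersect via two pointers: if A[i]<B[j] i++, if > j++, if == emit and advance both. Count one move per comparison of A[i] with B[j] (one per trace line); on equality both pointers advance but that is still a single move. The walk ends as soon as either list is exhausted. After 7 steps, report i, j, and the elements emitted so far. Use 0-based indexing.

i=4, j=5, emitted=[0, 9]

[i=0,j=0] 0==0 emit → i++,j++
[i=1,j=1] 4>1 → j++
[i=1,j=2] 4>2 → j++
[i=1,j=3] 4<6 → i++
[i=2,j=3] 8>6 → j++
[i=2,j=4] 8<9 → i++
[i=3,j=4] 9==9 emit → i++,j++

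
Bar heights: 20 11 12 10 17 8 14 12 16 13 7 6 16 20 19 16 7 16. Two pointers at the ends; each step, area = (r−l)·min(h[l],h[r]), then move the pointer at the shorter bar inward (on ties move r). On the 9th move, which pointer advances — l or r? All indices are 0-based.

r

l=0 r=17: min(20,16)*17=272 best=272 *, r--
l=0 r=16: min(20,7)*16=112 best=272, r--
l=0 r=15: min(20,16)*15=240 best=272, r--
l=0 r=14: min(20,19)*14=266 best=272, r--
l=0 r=13: min(20,20)*13=260 best=272, r--
l=0 r=12: min(20,16)*12=192 best=272, r--
l=0 r=11: min(20,6)*11=66 best=272, r--
l=0 r=10: min(20,7)*10=70 best=272, r--
l=0 r=9: min(20,13)*9=117 best=272, r--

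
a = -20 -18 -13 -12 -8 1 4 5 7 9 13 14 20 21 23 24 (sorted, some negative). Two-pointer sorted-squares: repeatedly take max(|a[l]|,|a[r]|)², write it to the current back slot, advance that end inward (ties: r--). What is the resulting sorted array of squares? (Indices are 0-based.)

[1, 16, 25, 49, 64, 81, 144, 169, 169, 196, 324, 400, 400, 441, 529, 576]

l=0 r=15: |-20|<=|24| out[15]=576, r--
l=0 r=14: |-20|<=|23| out[14]=529, r--
l=0 r=13: |-20|<=|21| out[13]=441, r--
l=0 r=12: |-20|<=|20| out[12]=400, r--
l=0 r=11: |-20|>|14| out[11]=400, l++
l=1 r=11: |-18|>|14| out[10]=324, l++
l=2 r=11: |-13|<=|14| out[9]=196, r--
l=2 r=10: |-13|<=|13| out[8]=169, r--
l=2 r=9: |-13|>|9| out[7]=169, l++
l=3 r=9: |-12|>|9| out[6]=144, l++
l=4 r=9: |-8|<=|9| out[5]=81, r--
l=4 r=8: |-8|>|7| out[4]=64, l++
l=5 r=8: |1|<=|7| out[3]=49, r--
l=5 r=7: |1|<=|5| out[2]=25, r--
l=5 r=6: |1|<=|4| out[1]=16, r--
l=5 r=5: |1|<=|1| out[0]=1, r--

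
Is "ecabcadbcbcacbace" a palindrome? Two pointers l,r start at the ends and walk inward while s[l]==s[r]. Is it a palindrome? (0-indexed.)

not a palindrome (mismatch at 6,10)

[0,16] 'e'=='e' → l++,r--
[1,15] 'c'=='c' → l++,r--
[2,14] 'a'=='a' → l++,r--
[3,13] 'b'=='b' → l++,r--
[4,12] 'c'=='c' → l++,r--
[5,11] 'a'=='a' → l++,r--
[6,10] 'd'!='c' → stop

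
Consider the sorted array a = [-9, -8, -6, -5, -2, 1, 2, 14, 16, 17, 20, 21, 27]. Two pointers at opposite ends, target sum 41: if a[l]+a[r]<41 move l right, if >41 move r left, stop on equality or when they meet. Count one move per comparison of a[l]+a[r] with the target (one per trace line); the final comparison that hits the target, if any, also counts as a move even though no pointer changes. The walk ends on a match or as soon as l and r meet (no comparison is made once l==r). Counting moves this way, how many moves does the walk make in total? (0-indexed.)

l=0 r=12: -9+27=18 <41, l++
l=1 r=12: -8+27=19 <41, l++
l=2 r=12: -6+27=21 <41, l++
l=3 r=12: -5+27=22 <41, l++
l=4 r=12: -2+27=25 <41, l++
l=5 r=12: 1+27=28 <41, l++
l=6 r=12: 2+27=29 <41, l++
l=7 r=12: 14+27=41, found

8 moves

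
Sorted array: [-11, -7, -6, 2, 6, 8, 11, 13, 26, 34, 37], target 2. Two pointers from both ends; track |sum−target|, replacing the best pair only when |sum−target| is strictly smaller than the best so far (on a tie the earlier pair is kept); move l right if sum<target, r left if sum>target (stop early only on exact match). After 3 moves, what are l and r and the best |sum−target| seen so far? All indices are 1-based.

l=1 r=11: -11+37=26 d=24 *, r--
l=1 r=10: -11+34=23 d=21 *, r--
l=1 r=9: -11+26=15 d=13 *, r--

l=1, r=8, best |Δ|=13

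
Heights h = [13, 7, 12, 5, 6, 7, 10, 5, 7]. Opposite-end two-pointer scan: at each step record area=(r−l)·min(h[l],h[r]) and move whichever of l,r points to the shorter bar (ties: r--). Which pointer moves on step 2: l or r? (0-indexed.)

[0,8] min(13,7)*8=56 best=56 * → r--
[0,7] min(13,5)*7=35 best=56 → r--

r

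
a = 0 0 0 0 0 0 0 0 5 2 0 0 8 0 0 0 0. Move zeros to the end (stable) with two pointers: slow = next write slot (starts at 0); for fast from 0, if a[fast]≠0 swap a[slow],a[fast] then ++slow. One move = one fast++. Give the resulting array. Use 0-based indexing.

[5, 2, 8, 0, 0, 0, 0, 0, 0, 0, 0, 0, 0, 0, 0, 0, 0]

(s=0,f=0) a[fast]=0 → fast++
(s=0,f=1) a[fast]=0 → fast++
(s=0,f=2) a[fast]=0 → fast++
(s=0,f=3) a[fast]=0 → fast++
(s=0,f=4) a[fast]=0 → fast++
(s=0,f=5) a[fast]=0 → fast++
(s=0,f=6) a[fast]=0 → fast++
(s=0,f=7) a[fast]=0 → fast++
(s=0,f=8) a[fast]=5≠0 swap→a[0]=5 → slow++,fast++
(s=1,f=9) a[fast]=2≠0 swap→a[1]=2 → slow++,fast++
(s=2,f=10) a[fast]=0 → fast++
(s=2,f=11) a[fast]=0 → fast++
(s=2,f=12) a[fast]=8≠0 swap→a[2]=8 → slow++,fast++
(s=3,f=13) a[fast]=0 → fast++
(s=3,f=14) a[fast]=0 → fast++
(s=3,f=15) a[fast]=0 → fast++
(s=3,f=16) a[fast]=0 → fast++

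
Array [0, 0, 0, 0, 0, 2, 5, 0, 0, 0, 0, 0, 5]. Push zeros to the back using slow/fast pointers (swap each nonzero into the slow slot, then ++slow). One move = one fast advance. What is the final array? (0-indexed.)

[2, 5, 5, 0, 0, 0, 0, 0, 0, 0, 0, 0, 0]

(s=0,f=0) a[fast]=0 → fast++
(s=0,f=1) a[fast]=0 → fast++
(s=0,f=2) a[fast]=0 → fast++
(s=0,f=3) a[fast]=0 → fast++
(s=0,f=4) a[fast]=0 → fast++
(s=0,f=5) a[fast]=2≠0 swap→a[0]=2 → slow++,fast++
(s=1,f=6) a[fast]=5≠0 swap→a[1]=5 → slow++,fast++
(s=2,f=7) a[fast]=0 → fast++
(s=2,f=8) a[fast]=0 → fast++
(s=2,f=9) a[fast]=0 → fast++
(s=2,f=10) a[fast]=0 → fast++
(s=2,f=11) a[fast]=0 → fast++
(s=2,f=12) a[fast]=5≠0 swap→a[2]=5 → slow++,fast++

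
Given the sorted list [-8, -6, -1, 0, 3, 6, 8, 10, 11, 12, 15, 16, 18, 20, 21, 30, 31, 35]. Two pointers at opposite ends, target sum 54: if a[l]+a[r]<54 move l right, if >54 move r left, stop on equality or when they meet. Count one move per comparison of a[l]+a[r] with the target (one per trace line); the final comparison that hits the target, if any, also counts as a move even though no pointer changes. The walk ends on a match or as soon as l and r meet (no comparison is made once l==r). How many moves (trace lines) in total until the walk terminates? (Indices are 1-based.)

l=1 r=18: -8+35=27 <54, l++
l=2 r=18: -6+35=29 <54, l++
l=3 r=18: -1+35=34 <54, l++
l=4 r=18: 0+35=35 <54, l++
l=5 r=18: 3+35=38 <54, l++
l=6 r=18: 6+35=41 <54, l++
l=7 r=18: 8+35=43 <54, l++
l=8 r=18: 10+35=45 <54, l++
l=9 r=18: 11+35=46 <54, l++
l=10 r=18: 12+35=47 <54, l++
l=11 r=18: 15+35=50 <54, l++
l=12 r=18: 16+35=51 <54, l++
l=13 r=18: 18+35=53 <54, l++
l=14 r=18: 20+35=55 >54, r--
l=14 r=17: 20+31=51 <54, l++
l=15 r=17: 21+31=52 <54, l++
l=16 r=17: 30+31=61 >54, r--

17 moves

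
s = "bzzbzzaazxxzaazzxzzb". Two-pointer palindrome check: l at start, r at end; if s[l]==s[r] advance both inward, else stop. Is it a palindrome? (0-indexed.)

not a palindrome (mismatch at 3,16)

[0,19] 'b'=='b' → l++,r--
[1,18] 'z'=='z' → l++,r--
[2,17] 'z'=='z' → l++,r--
[3,16] 'b'!='x' → stop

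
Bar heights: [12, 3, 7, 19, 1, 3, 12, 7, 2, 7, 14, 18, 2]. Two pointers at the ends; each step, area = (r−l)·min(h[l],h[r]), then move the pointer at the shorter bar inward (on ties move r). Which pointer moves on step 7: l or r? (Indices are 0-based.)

l=0 r=12: min(12,2)*12=24 best=24 *, r--
l=0 r=11: min(12,18)*11=132 best=132 *, l++
l=1 r=11: min(3,18)*10=30 best=132, l++
l=2 r=11: min(7,18)*9=63 best=132, l++
l=3 r=11: min(19,18)*8=144 best=144 *, r--
l=3 r=10: min(19,14)*7=98 best=144, r--
l=3 r=9: min(19,7)*6=42 best=144, r--

r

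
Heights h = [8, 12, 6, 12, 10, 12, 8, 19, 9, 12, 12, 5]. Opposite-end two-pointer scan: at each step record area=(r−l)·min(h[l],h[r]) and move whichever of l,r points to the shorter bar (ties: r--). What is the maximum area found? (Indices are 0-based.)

max area = 108

[0,11] min(8,5)*11=55 best=55 * → r--
[0,10] min(8,12)*10=80 best=80 * → l++
[1,10] min(12,12)*9=108 best=108 * → r--
[1,9] min(12,12)*8=96 best=108 → r--
[1,8] min(12,9)*7=63 best=108 → r--
[1,7] min(12,19)*6=72 best=108 → l++
[2,7] min(6,19)*5=30 best=108 → l++
[3,7] min(12,19)*4=48 best=108 → l++
[4,7] min(10,19)*3=30 best=108 → l++
[5,7] min(12,19)*2=24 best=108 → l++
[6,7] min(8,19)*1=8 best=108 → l++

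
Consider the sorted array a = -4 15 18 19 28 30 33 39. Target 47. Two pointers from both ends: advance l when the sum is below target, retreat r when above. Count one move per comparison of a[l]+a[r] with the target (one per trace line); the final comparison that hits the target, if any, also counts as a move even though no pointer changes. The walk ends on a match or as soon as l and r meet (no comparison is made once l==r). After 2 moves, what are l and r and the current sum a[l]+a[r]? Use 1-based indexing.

l=2, r=7, sum=48

[1,8] -4+39=35 <47 → l++
[2,8] 15+39=54 >47 → r--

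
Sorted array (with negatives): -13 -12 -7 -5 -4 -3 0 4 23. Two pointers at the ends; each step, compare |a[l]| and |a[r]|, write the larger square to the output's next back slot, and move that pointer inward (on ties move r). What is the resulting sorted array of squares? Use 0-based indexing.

[0,8] |-13|<=|23| out[8]=529 → r--
[0,7] |-13|>|4| out[7]=169 → l++
[1,7] |-12|>|4| out[6]=144 → l++
[2,7] |-7|>|4| out[5]=49 → l++
[3,7] |-5|>|4| out[4]=25 → l++
[4,7] |-4|<=|4| out[3]=16 → r--
[4,6] |-4|>|0| out[2]=16 → l++
[5,6] |-3|>|0| out[1]=9 → l++
[6,6] |0|<=|0| out[0]=0 → r--

[0, 9, 16, 16, 25, 49, 144, 169, 529]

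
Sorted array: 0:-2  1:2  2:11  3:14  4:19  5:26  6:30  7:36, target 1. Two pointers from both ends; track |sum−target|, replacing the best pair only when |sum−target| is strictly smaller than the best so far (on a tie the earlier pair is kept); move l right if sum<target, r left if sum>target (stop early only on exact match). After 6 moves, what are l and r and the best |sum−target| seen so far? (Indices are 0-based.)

l=0 r=7: -2+36=34 d=33 *, r--
l=0 r=6: -2+30=28 d=27 *, r--
l=0 r=5: -2+26=24 d=23 *, r--
l=0 r=4: -2+19=17 d=16 *, r--
l=0 r=3: -2+14=12 d=11 *, r--
l=0 r=2: -2+11=9 d=8 *, r--

l=0, r=1, best |Δ|=8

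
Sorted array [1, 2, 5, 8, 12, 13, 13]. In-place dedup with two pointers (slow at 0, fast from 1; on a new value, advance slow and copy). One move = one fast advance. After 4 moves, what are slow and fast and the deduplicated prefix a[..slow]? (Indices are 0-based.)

(s=0,f=1) a[fast]=2≠a[slow]=1 write a[1]=2 → slow++,fast++
(s=1,f=2) a[fast]=5≠a[slow]=2 write a[2]=5 → slow++,fast++
(s=2,f=3) a[fast]=8≠a[slow]=5 write a[3]=8 → slow++,fast++
(s=3,f=4) a[fast]=12≠a[slow]=8 write a[4]=12 → slow++,fast++

slow=4, fast=5, prefix=[1, 2, 5, 8, 12]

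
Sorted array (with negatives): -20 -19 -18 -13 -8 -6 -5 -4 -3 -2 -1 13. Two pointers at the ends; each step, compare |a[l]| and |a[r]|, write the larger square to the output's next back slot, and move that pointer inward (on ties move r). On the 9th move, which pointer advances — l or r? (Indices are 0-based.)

l=0 r=11: |-20|>|13| out[11]=400, l++
l=1 r=11: |-19|>|13| out[10]=361, l++
l=2 r=11: |-18|>|13| out[9]=324, l++
l=3 r=11: |-13|<=|13| out[8]=169, r--
l=3 r=10: |-13|>|-1| out[7]=169, l++
l=4 r=10: |-8|>|-1| out[6]=64, l++
l=5 r=10: |-6|>|-1| out[5]=36, l++
l=6 r=10: |-5|>|-1| out[4]=25, l++
l=7 r=10: |-4|>|-1| out[3]=16, l++

l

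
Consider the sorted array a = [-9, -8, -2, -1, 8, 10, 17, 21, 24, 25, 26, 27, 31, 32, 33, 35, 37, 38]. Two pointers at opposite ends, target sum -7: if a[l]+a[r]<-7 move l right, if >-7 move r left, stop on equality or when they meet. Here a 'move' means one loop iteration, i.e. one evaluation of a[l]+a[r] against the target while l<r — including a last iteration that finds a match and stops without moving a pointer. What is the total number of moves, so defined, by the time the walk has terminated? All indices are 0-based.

17 moves

l=0 r=17: -9+38=29 >-7, r--
l=0 r=16: -9+37=28 >-7, r--
l=0 r=15: -9+35=26 >-7, r--
l=0 r=14: -9+33=24 >-7, r--
l=0 r=13: -9+32=23 >-7, r--
l=0 r=12: -9+31=22 >-7, r--
l=0 r=11: -9+27=18 >-7, r--
l=0 r=10: -9+26=17 >-7, r--
l=0 r=9: -9+25=16 >-7, r--
l=0 r=8: -9+24=15 >-7, r--
l=0 r=7: -9+21=12 >-7, r--
l=0 r=6: -9+17=8 >-7, r--
l=0 r=5: -9+10=1 >-7, r--
l=0 r=4: -9+8=-1 >-7, r--
l=0 r=3: -9+-1=-10 <-7, l++
l=1 r=3: -8+-1=-9 <-7, l++
l=2 r=3: -2+-1=-3 >-7, r--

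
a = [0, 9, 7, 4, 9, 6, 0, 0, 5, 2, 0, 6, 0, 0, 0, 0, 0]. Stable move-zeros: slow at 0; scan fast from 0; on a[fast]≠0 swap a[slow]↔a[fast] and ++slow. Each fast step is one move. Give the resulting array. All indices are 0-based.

[9, 7, 4, 9, 6, 5, 2, 6, 0, 0, 0, 0, 0, 0, 0, 0, 0]

slow=0 fast=0: a[fast]=0, fast++
slow=0 fast=1: a[fast]=9≠0 swap→a[0]=9, slow++,fast++
slow=1 fast=2: a[fast]=7≠0 swap→a[1]=7, slow++,fast++
slow=2 fast=3: a[fast]=4≠0 swap→a[2]=4, slow++,fast++
slow=3 fast=4: a[fast]=9≠0 swap→a[3]=9, slow++,fast++
slow=4 fast=5: a[fast]=6≠0 swap→a[4]=6, slow++,fast++
slow=5 fast=6: a[fast]=0, fast++
slow=5 fast=7: a[fast]=0, fast++
slow=5 fast=8: a[fast]=5≠0 swap→a[5]=5, slow++,fast++
slow=6 fast=9: a[fast]=2≠0 swap→a[6]=2, slow++,fast++
slow=7 fast=10: a[fast]=0, fast++
slow=7 fast=11: a[fast]=6≠0 swap→a[7]=6, slow++,fast++
slow=8 fast=12: a[fast]=0, fast++
slow=8 fast=13: a[fast]=0, fast++
slow=8 fast=14: a[fast]=0, fast++
slow=8 fast=15: a[fast]=0, fast++
slow=8 fast=16: a[fast]=0, fast++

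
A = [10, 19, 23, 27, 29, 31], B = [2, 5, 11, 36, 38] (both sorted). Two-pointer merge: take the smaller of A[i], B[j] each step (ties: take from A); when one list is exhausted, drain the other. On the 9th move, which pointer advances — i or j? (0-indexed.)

[i=0,j=0] A[i]=10>B[j]=2 take 2 → j++
[i=0,j=1] A[i]=10>B[j]=5 take 5 → j++
[i=0,j=2] A[i]=10<=B[j]=11 take 10 → i++
[i=1,j=2] A[i]=19>B[j]=11 take 11 → j++
[i=1,j=3] A[i]=19<=B[j]=36 take 19 → i++
[i=2,j=3] A[i]=23<=B[j]=36 take 23 → i++
[i=3,j=3] A[i]=27<=B[j]=36 take 27 → i++
[i=4,j=3] A[i]=29<=B[j]=36 take 29 → i++
[i=5,j=3] A[i]=31<=B[j]=36 take 31 → i++

i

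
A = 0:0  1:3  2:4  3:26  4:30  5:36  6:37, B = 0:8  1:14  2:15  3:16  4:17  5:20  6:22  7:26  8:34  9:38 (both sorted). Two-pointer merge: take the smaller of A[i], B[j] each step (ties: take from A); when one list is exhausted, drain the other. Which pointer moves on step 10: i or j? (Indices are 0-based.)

i=0 j=0: A[i]=0<=B[j]=8 take 0, i++
i=1 j=0: A[i]=3<=B[j]=8 take 3, i++
i=2 j=0: A[i]=4<=B[j]=8 take 4, i++
i=3 j=0: A[i]=26>B[j]=8 take 8, j++
i=3 j=1: A[i]=26>B[j]=14 take 14, j++
i=3 j=2: A[i]=26>B[j]=15 take 15, j++
i=3 j=3: A[i]=26>B[j]=16 take 16, j++
i=3 j=4: A[i]=26>B[j]=17 take 17, j++
i=3 j=5: A[i]=26>B[j]=20 take 20, j++
i=3 j=6: A[i]=26>B[j]=22 take 22, j++

j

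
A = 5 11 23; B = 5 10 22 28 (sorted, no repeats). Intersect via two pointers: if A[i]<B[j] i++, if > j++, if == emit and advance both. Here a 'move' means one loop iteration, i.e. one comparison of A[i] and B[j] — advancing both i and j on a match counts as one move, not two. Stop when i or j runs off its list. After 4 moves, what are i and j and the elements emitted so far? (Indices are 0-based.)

i=2, j=3, emitted=[5]

i=0 j=0: 5==5 emit, i++,j++
i=1 j=1: 11>10, j++
i=1 j=2: 11<22, i++
i=2 j=2: 23>22, j++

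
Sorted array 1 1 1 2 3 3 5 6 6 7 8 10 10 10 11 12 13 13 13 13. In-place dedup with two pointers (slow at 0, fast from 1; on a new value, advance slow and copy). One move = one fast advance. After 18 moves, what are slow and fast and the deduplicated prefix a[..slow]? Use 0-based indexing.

(s=0,f=1) a[fast]=1=a[slow] dup → fast++
(s=0,f=2) a[fast]=1=a[slow] dup → fast++
(s=0,f=3) a[fast]=2≠a[slow]=1 write a[1]=2 → slow++,fast++
(s=1,f=4) a[fast]=3≠a[slow]=2 write a[2]=3 → slow++,fast++
(s=2,f=5) a[fast]=3=a[slow] dup → fast++
(s=2,f=6) a[fast]=5≠a[slow]=3 write a[3]=5 → slow++,fast++
(s=3,f=7) a[fast]=6≠a[slow]=5 write a[4]=6 → slow++,fast++
(s=4,f=8) a[fast]=6=a[slow] dup → fast++
(s=4,f=9) a[fast]=7≠a[slow]=6 write a[5]=7 → slow++,fast++
(s=5,f=10) a[fast]=8≠a[slow]=7 write a[6]=8 → slow++,fast++
(s=6,f=11) a[fast]=10≠a[slow]=8 write a[7]=10 → slow++,fast++
(s=7,f=12) a[fast]=10=a[slow] dup → fast++
(s=7,f=13) a[fast]=10=a[slow] dup → fast++
(s=7,f=14) a[fast]=11≠a[slow]=10 write a[8]=11 → slow++,fast++
(s=8,f=15) a[fast]=12≠a[slow]=11 write a[9]=12 → slow++,fast++
(s=9,f=16) a[fast]=13≠a[slow]=12 write a[10]=13 → slow++,fast++
(s=10,f=17) a[fast]=13=a[slow] dup → fast++
(s=10,f=18) a[fast]=13=a[slow] dup → fast++

slow=10, fast=19, prefix=[1, 2, 3, 5, 6, 7, 8, 10, 11, 12, 13]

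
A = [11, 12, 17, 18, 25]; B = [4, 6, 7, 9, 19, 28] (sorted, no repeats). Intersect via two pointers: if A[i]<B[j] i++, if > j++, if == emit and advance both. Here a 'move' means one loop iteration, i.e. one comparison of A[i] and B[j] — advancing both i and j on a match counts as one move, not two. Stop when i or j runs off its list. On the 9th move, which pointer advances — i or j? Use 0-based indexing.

[i=0,j=0] 11>4 → j++
[i=0,j=1] 11>6 → j++
[i=0,j=2] 11>7 → j++
[i=0,j=3] 11>9 → j++
[i=0,j=4] 11<19 → i++
[i=1,j=4] 12<19 → i++
[i=2,j=4] 17<19 → i++
[i=3,j=4] 18<19 → i++
[i=4,j=4] 25>19 → j++

j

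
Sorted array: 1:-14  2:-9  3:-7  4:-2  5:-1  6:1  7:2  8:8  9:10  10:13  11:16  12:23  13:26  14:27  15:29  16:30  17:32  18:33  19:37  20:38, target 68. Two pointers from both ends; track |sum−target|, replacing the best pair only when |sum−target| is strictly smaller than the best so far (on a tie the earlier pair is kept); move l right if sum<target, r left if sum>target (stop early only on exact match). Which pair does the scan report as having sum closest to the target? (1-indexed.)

[1,20] -14+38=24 d=44 * → l++
[2,20] -9+38=29 d=39 * → l++
[3,20] -7+38=31 d=37 * → l++
[4,20] -2+38=36 d=32 * → l++
[5,20] -1+38=37 d=31 * → l++
[6,20] 1+38=39 d=29 * → l++
[7,20] 2+38=40 d=28 * → l++
[8,20] 8+38=46 d=22 * → l++
[9,20] 10+38=48 d=20 * → l++
[10,20] 13+38=51 d=17 * → l++
[11,20] 16+38=54 d=14 * → l++
[12,20] 23+38=61 d=7 * → l++
[13,20] 26+38=64 d=4 * → l++
[14,20] 27+38=65 d=3 * → l++
[15,20] 29+38=67 d=1 * → l++
[16,20] 30+38=68 d=0 * → stop

pair (30, 38) with sum 68 (|Δ|=0)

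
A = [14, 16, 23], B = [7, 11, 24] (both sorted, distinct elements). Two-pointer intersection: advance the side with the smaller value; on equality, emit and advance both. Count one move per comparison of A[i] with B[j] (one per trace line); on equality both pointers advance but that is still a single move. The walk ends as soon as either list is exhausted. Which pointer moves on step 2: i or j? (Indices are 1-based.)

[i=1,j=1] 14>7 → j++
[i=1,j=2] 14>11 → j++

j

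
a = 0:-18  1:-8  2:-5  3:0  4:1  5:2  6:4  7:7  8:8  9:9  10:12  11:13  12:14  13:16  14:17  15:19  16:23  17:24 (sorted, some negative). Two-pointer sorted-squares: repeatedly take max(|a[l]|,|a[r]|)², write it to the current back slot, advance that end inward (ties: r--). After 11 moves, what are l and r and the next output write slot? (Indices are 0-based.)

l=1, r=7, next write slot=6

[0,17] |-18|<=|24| out[17]=576 → r--
[0,16] |-18|<=|23| out[16]=529 → r--
[0,15] |-18|<=|19| out[15]=361 → r--
[0,14] |-18|>|17| out[14]=324 → l++
[1,14] |-8|<=|17| out[13]=289 → r--
[1,13] |-8|<=|16| out[12]=256 → r--
[1,12] |-8|<=|14| out[11]=196 → r--
[1,11] |-8|<=|13| out[10]=169 → r--
[1,10] |-8|<=|12| out[9]=144 → r--
[1,9] |-8|<=|9| out[8]=81 → r--
[1,8] |-8|<=|8| out[7]=64 → r--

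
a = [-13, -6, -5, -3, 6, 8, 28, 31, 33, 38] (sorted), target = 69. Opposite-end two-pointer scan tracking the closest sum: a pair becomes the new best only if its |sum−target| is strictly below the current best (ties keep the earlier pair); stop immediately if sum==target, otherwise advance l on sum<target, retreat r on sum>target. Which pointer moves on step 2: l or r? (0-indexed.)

l

l=0 r=9: -13+38=25 d=44 *, l++
l=1 r=9: -6+38=32 d=37 *, l++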